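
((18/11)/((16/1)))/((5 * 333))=1/16280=0.00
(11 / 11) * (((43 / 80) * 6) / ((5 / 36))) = 1161 / 50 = 23.22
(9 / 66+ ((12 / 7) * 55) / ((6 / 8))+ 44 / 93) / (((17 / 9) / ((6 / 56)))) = 16282881 / 2272424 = 7.17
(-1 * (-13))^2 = 169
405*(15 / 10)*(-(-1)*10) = 6075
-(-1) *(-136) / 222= -68 / 111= -0.61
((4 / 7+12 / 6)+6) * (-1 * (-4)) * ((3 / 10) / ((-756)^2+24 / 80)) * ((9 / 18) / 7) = 0.00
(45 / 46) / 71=45 / 3266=0.01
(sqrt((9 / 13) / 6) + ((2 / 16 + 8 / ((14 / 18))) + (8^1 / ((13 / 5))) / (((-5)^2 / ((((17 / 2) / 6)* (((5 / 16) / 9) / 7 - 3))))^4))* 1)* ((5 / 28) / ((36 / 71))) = 355* sqrt(78) / 26208 + 2009351288463735215585111 / 547899666479972352000000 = 3.79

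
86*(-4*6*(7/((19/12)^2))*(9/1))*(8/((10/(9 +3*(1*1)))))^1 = -898781184/1805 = -497939.71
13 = 13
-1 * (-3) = 3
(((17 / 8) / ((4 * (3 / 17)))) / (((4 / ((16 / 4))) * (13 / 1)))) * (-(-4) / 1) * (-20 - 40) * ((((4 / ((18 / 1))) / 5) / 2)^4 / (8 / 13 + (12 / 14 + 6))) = -0.00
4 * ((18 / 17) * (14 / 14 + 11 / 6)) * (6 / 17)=72 / 17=4.24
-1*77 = -77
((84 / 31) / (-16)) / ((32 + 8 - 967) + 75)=7 / 35216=0.00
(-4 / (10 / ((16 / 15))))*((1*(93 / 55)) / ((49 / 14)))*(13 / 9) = -25792 / 86625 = -0.30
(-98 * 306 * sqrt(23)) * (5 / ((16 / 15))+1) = -682227 * sqrt(23) / 4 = -817961.44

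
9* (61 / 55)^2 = 33489 / 3025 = 11.07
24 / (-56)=-3 / 7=-0.43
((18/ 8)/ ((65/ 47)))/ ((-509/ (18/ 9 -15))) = 423/ 10180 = 0.04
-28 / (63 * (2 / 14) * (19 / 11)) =-1.80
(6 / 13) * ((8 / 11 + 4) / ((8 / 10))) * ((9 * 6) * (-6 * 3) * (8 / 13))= -233280 / 143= -1631.33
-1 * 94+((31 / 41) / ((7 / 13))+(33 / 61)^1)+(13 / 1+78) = -18467 / 17507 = -1.05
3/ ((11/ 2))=6/ 11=0.55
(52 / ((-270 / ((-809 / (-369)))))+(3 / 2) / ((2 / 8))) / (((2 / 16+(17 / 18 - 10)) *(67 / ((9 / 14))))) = -1111424 / 185463705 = -0.01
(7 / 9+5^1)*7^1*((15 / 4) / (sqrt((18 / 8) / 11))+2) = 728 / 9+910*sqrt(11) / 9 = 416.24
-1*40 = -40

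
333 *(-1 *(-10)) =3330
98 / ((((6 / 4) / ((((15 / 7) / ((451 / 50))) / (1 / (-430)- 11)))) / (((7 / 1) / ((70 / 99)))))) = -903000 / 64657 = -13.97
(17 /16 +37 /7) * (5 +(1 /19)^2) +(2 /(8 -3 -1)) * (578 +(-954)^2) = 1315133855 /2888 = 455378.76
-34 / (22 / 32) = -49.45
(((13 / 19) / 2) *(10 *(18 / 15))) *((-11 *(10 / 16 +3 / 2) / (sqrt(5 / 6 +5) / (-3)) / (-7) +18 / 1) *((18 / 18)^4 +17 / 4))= 298.55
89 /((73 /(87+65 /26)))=15931 /146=109.12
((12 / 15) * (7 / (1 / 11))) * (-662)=-40779.20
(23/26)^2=529/676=0.78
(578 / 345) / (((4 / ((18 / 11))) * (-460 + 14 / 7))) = -867 / 579370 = -0.00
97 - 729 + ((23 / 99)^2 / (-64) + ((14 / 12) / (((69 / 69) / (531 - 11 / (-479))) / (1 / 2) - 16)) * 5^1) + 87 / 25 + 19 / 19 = -627.89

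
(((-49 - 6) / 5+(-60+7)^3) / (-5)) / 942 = 74444 / 2355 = 31.61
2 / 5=0.40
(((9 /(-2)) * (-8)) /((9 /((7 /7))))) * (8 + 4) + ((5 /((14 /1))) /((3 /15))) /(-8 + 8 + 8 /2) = 48.45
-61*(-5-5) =610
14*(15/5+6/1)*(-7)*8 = -7056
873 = 873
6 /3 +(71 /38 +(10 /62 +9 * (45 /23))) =586271 /27094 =21.64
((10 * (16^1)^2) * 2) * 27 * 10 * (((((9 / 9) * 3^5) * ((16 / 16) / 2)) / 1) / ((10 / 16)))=268738560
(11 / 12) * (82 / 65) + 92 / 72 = 1424 / 585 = 2.43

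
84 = 84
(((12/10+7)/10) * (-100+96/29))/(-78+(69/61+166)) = -3506402/3941825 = -0.89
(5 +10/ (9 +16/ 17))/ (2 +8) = 203/ 338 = 0.60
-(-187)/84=187/84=2.23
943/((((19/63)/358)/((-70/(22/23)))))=-17121079710/209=-81919041.67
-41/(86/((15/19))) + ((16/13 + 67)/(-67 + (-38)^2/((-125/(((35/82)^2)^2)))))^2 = 103952363610834015330641/160190103877141420279314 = 0.65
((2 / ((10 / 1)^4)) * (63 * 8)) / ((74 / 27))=1701 / 46250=0.04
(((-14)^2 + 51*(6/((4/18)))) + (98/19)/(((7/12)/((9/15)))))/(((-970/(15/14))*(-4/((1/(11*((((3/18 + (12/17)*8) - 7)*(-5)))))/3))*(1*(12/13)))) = 33136519/13736984800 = 0.00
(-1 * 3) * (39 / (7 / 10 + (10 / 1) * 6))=-1.93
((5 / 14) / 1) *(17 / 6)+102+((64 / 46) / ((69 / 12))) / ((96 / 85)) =4586957 / 44436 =103.23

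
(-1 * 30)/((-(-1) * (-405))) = 2/27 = 0.07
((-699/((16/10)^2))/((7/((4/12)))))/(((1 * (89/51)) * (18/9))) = -297075/79744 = -3.73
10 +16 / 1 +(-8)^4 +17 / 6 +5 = 24779 / 6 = 4129.83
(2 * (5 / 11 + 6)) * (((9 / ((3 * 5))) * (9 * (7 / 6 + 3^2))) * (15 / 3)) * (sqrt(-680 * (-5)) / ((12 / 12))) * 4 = 1559160 * sqrt(34) / 11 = 826489.72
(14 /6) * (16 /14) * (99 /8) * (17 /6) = 187 /2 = 93.50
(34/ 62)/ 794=0.00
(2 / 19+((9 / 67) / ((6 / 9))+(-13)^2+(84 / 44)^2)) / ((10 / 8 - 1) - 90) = -106560882 / 55297847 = -1.93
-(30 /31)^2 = -900 /961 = -0.94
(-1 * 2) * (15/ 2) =-15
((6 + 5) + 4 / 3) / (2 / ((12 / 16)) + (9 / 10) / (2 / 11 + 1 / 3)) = 6290 / 2251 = 2.79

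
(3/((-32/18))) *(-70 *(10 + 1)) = 10395/8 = 1299.38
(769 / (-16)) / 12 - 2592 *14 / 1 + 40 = -6960385 / 192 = -36252.01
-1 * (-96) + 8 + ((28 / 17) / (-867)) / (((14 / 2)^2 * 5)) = 53649956 / 515865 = 104.00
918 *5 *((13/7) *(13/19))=775710/133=5832.41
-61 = -61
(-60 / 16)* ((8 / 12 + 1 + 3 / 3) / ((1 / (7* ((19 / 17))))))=-1330 / 17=-78.24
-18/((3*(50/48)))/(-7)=144/175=0.82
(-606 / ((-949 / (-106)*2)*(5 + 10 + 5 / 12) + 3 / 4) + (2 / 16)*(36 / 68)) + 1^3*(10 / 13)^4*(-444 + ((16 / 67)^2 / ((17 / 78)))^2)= -18453617505692092452723 / 117124229800915142312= -157.56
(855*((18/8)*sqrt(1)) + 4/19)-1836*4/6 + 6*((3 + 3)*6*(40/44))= 749327/836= 896.32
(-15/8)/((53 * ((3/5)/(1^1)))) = -25/424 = -0.06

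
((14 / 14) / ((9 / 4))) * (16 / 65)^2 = 1024 / 38025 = 0.03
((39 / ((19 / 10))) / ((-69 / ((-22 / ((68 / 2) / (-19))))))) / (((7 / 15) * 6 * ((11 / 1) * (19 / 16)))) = -5200 / 52003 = -0.10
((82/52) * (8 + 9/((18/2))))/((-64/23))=-8487/1664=-5.10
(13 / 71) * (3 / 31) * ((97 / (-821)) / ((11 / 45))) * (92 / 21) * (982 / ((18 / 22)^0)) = -5126570280 / 139140617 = -36.84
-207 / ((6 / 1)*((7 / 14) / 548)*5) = -37812 / 5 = -7562.40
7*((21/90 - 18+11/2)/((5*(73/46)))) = -59248/5475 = -10.82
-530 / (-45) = 106 / 9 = 11.78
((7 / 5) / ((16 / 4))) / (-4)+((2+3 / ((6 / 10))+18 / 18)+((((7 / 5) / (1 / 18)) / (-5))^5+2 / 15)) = -1520611045673 / 468750000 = -3243.97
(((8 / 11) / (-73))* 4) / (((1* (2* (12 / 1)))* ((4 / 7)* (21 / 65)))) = -65 / 7227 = -0.01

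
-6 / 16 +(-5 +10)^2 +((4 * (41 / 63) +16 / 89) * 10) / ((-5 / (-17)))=5348867 / 44856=119.25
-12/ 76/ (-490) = 3/ 9310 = 0.00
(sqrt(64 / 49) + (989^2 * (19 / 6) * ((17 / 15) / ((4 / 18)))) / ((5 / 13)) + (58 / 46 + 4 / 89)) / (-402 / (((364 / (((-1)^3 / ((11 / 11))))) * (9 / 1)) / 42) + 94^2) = 765063915338983 / 164690361500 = 4645.47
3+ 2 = 5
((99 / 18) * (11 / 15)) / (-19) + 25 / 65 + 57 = 423647 / 7410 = 57.17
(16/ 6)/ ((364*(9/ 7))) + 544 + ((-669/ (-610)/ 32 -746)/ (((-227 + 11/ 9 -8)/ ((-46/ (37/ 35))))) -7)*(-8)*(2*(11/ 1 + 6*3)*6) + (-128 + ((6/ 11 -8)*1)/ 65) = 37261606548663413/ 91674194040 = 406456.88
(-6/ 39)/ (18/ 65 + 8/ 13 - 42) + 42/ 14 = 4013/ 1336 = 3.00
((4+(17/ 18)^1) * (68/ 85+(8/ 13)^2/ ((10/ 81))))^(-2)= 0.00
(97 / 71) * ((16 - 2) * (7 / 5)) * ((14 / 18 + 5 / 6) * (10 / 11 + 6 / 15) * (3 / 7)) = 24.20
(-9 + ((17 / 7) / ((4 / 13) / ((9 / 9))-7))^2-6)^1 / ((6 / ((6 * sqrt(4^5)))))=-475.79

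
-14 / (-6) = 7 / 3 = 2.33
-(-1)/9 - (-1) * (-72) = -647/9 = -71.89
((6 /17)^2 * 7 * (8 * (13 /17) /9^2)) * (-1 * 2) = -5824 /44217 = -0.13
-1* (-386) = 386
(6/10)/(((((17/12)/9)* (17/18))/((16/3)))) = 31104/1445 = 21.53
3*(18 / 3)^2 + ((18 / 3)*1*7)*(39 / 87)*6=6408 / 29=220.97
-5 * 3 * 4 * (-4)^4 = -15360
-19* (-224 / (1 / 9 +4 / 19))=727776 / 55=13232.29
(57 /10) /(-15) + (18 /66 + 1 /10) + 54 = 14848 /275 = 53.99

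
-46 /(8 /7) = -161 /4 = -40.25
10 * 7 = 70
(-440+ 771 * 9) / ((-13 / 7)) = -45493 / 13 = -3499.46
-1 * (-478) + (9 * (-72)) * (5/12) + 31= 239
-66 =-66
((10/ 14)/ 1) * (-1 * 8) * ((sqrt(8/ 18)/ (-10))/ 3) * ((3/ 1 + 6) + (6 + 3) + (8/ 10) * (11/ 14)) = 5216/ 2205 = 2.37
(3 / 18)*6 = 1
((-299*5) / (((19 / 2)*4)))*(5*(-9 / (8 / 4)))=67275 / 76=885.20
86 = 86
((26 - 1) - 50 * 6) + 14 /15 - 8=-4231 /15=-282.07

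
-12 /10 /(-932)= 3 /2330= 0.00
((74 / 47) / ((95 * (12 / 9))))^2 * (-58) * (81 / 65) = -28942029 / 2591709250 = -0.01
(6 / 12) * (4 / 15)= 2 / 15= 0.13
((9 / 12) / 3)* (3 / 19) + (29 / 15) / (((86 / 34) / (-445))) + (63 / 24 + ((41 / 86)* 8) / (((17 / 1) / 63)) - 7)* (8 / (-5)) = -296424713 / 833340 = -355.71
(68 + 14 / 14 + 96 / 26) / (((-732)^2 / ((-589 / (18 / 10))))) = -103075 / 2321904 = -0.04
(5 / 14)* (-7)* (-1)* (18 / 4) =45 / 4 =11.25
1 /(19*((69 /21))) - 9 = -3926 /437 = -8.98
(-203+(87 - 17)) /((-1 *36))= 133 /36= 3.69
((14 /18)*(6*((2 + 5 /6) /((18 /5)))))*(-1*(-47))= 27965 /162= 172.62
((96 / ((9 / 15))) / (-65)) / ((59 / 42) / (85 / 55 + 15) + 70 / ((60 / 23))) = -18816 / 205763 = -0.09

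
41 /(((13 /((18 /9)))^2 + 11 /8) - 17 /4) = 328 /315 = 1.04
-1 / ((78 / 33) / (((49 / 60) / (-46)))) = 539 / 71760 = 0.01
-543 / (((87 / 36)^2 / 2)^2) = -45038592 / 707281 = -63.68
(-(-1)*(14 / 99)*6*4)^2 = 12544 / 1089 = 11.52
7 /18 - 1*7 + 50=781 /18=43.39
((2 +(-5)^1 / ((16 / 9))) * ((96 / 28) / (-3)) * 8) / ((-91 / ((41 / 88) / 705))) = -41 / 759990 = -0.00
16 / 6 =8 / 3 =2.67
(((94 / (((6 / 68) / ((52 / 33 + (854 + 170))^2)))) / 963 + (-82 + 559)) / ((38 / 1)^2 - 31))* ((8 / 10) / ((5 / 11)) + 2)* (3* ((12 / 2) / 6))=344251623099862 / 37045574775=9292.65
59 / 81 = 0.73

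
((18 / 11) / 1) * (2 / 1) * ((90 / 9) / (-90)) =-4 / 11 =-0.36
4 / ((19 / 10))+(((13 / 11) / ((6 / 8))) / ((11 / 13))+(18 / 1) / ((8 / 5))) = 419821 / 27588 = 15.22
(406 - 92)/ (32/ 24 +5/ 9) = 2826/ 17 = 166.24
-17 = -17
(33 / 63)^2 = 121 / 441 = 0.27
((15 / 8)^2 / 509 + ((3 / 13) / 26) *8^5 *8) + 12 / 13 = 12814524297 / 5505344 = 2327.65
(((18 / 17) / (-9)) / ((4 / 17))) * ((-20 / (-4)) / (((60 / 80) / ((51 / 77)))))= -170 / 77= -2.21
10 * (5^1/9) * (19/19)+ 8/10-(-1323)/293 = 143333/13185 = 10.87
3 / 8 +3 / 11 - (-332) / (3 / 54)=525945 / 88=5976.65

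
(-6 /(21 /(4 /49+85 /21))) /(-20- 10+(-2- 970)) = 607 /515529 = 0.00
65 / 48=1.35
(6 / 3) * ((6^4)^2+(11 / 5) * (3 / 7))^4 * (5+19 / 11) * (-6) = -10605377468764513396439146435354488 / 16506875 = -642482448601840953932173500.00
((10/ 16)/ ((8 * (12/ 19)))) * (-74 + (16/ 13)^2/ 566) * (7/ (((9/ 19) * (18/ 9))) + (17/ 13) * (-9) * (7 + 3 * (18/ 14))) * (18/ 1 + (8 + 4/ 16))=18417020442125/ 636673024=28926.97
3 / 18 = 1 / 6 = 0.17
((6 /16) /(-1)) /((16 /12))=-9 /32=-0.28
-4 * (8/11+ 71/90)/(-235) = 3002/116325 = 0.03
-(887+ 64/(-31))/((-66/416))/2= 2853032/1023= 2788.89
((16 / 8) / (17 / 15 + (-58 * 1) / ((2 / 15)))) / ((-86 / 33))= 495 / 279844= 0.00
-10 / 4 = -5 / 2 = -2.50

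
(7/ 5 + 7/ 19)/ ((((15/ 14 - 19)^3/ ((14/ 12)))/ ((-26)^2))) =-363569024/ 1502258845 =-0.24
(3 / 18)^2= 1 / 36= 0.03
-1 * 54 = -54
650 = 650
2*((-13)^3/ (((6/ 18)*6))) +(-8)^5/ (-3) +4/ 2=26183/ 3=8727.67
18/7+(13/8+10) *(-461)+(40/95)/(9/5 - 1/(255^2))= -166762070553/31133704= -5356.32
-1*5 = -5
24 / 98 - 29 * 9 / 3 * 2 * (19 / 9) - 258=-91888 / 147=-625.09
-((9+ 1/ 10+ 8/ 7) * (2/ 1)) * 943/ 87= -225377/ 1015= -222.05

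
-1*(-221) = 221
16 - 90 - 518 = -592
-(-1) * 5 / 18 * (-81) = -22.50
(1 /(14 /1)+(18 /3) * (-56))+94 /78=-182759 /546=-334.72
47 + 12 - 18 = 41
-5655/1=-5655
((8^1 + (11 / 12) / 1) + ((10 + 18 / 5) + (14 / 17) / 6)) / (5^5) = 23107 / 3187500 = 0.01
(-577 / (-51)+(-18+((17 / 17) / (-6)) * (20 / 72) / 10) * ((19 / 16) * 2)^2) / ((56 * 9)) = -3029711 / 16920576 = -0.18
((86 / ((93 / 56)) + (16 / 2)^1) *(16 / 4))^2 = 494617600 / 8649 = 57187.84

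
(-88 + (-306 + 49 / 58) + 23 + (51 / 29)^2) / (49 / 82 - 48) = 25313359 / 3268967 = 7.74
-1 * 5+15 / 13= -50 / 13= -3.85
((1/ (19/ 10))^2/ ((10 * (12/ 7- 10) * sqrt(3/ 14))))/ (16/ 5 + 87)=-0.00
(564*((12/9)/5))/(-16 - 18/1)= -376/85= -4.42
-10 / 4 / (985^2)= -1 / 388090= -0.00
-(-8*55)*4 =1760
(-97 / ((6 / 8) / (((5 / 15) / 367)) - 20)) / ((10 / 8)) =-1552 / 16115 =-0.10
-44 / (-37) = 44 / 37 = 1.19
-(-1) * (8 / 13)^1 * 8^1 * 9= 576 / 13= 44.31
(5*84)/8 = 105/2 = 52.50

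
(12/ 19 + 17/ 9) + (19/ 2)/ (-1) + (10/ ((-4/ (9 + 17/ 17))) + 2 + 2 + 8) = -6833/ 342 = -19.98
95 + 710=805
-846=-846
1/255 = 0.00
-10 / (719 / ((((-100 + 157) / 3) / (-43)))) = 190 / 30917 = 0.01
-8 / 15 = -0.53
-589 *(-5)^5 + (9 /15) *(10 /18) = 5521876 /3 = 1840625.33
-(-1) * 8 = 8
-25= -25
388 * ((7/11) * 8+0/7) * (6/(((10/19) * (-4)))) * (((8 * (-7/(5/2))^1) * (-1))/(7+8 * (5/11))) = -11559296/975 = -11855.69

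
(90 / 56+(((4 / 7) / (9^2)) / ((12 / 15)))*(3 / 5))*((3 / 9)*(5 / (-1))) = -6095 / 2268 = -2.69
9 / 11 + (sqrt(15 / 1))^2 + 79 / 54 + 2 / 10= 51919 / 2970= 17.48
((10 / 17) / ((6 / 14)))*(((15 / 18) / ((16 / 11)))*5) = 3.93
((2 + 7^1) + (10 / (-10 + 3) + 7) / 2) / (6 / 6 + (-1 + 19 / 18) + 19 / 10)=7425 / 1862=3.99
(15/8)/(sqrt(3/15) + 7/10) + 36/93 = 17667/3596 - 75 *sqrt(5)/58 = 2.02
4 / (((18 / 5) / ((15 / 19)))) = 50 / 57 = 0.88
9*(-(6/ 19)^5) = -69984/ 2476099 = -0.03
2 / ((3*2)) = 1 / 3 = 0.33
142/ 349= 0.41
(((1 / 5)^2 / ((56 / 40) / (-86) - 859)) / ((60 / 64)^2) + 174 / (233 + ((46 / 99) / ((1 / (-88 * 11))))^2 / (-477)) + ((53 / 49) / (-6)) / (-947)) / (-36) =259230165902819629043 / 10251460299950600913000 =0.03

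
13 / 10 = 1.30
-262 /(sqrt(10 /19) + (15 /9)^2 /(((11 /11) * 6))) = 1344060 /3457 - 763992 * sqrt(190) /17285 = -220.46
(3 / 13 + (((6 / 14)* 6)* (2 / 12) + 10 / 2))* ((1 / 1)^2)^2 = 515 / 91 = 5.66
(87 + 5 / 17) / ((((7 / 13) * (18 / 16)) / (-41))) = -903968 / 153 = -5908.29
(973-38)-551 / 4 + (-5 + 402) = 1194.25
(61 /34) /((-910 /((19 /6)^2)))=-22021 /1113840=-0.02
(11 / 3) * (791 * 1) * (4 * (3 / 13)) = 34804 / 13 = 2677.23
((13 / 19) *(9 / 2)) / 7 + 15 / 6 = 391 / 133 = 2.94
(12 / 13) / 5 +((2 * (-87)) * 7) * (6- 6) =12 / 65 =0.18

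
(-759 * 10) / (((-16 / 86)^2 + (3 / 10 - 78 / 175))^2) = -3178715699775000 / 5169466201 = -614902.11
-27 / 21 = -9 / 7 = -1.29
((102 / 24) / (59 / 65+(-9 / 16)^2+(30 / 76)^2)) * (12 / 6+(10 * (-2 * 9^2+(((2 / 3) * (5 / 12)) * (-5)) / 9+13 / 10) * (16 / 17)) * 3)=-3129298407040 / 223808643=-13982.03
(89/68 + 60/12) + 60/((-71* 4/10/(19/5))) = -8301/4828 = -1.72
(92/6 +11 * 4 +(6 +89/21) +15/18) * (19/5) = 56183/210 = 267.54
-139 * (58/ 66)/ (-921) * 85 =342635/ 30393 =11.27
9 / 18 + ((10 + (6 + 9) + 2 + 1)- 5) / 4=25 / 4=6.25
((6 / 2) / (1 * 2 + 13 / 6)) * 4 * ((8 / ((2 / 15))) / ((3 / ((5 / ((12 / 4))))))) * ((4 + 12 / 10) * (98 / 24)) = 2038.40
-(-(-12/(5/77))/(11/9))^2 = -571536/25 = -22861.44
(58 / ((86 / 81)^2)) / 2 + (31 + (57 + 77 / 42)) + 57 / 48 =10361509 / 88752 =116.75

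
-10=-10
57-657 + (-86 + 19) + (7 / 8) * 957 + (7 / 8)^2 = 10953 / 64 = 171.14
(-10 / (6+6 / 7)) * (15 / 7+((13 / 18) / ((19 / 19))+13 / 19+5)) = -102335 / 8208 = -12.47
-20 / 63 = -0.32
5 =5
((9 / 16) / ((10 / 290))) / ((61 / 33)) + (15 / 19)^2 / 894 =463321257 / 52498064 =8.83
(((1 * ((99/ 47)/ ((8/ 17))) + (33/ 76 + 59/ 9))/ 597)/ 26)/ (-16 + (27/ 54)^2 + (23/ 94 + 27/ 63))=-5160449/ 105326424684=-0.00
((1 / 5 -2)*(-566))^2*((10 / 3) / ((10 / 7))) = 60547284 / 25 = 2421891.36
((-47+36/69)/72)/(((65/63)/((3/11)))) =-22449/131560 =-0.17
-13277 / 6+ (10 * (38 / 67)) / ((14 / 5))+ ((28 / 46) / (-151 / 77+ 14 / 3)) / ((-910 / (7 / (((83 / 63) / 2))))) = -482475082770613 / 218234493750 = -2210.81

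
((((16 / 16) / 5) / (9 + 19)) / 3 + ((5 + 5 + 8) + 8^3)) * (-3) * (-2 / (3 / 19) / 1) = 20140.09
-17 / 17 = -1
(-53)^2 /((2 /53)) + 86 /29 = 4317605 /58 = 74441.47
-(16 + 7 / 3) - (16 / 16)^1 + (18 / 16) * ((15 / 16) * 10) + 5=-727 / 192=-3.79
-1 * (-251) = 251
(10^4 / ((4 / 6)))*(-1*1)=-15000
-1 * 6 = -6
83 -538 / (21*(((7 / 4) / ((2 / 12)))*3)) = 108733 / 1323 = 82.19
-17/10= -1.70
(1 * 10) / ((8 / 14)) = 35 / 2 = 17.50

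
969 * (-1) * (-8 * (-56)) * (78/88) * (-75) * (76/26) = 927914400/11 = 84355854.55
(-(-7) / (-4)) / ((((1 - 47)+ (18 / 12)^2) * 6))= 1 / 150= 0.01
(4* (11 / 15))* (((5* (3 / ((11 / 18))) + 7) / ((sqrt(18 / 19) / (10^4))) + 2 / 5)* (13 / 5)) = 1144 / 375 + 3608800* sqrt(38) / 9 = 2471796.08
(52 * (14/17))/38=364/323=1.13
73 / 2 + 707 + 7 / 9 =13397 / 18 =744.28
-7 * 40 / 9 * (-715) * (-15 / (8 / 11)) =-1376375 / 3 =-458791.67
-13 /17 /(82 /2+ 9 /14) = -182 /9911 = -0.02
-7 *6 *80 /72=-140 /3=-46.67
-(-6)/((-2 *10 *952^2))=-3/9063040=-0.00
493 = 493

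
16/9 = 1.78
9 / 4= 2.25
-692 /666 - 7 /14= -1025 /666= -1.54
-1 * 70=-70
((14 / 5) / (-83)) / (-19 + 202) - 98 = -7442624 / 75945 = -98.00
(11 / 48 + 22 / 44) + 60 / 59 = 4945 / 2832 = 1.75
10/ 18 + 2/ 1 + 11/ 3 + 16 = 200/ 9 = 22.22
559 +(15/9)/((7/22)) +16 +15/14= 24415/42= 581.31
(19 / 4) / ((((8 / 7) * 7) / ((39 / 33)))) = 247 / 352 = 0.70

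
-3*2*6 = -36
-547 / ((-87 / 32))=17504 / 87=201.20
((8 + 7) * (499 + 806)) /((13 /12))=234900 /13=18069.23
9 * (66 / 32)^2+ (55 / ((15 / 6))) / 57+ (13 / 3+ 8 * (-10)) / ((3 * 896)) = 11841443 / 306432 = 38.64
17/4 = 4.25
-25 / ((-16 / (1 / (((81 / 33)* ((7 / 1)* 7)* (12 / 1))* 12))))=275 / 3048192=0.00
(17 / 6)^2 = 289 / 36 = 8.03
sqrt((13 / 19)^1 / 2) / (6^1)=sqrt(494) / 228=0.10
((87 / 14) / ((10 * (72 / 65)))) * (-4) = -377 / 168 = -2.24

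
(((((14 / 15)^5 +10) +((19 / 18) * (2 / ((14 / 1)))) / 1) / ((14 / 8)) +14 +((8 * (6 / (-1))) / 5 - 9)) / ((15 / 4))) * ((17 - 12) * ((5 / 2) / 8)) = 59727197 / 89302500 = 0.67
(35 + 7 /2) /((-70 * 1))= -11 /20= -0.55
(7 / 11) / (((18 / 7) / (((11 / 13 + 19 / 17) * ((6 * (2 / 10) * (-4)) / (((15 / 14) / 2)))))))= -2381792 / 546975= -4.35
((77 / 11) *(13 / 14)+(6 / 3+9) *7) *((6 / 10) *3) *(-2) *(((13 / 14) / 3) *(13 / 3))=-28223 / 70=-403.19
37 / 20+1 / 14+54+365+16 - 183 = 35549 / 140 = 253.92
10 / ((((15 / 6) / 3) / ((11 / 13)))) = 132 / 13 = 10.15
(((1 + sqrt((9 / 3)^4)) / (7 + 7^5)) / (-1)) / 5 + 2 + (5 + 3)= 84069 / 8407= 10.00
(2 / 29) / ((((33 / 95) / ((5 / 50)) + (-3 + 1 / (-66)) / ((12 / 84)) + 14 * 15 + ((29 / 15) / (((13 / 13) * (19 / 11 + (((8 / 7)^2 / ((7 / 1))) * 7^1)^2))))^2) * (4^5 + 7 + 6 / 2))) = 70297720593750 / 203084644940478449899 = 0.00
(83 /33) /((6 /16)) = 664 /99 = 6.71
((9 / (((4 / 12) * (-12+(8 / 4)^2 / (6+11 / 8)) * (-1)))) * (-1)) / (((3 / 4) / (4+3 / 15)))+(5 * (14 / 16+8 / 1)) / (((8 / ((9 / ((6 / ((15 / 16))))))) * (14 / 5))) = -252227097 / 24227840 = -10.41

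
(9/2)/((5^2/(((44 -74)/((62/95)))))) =-513/62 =-8.27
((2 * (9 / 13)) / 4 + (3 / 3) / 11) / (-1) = -125 / 286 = -0.44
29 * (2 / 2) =29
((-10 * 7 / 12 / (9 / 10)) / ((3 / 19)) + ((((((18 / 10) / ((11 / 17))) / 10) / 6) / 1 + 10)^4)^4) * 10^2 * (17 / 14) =68133265260039834598655424565821907298314053094238739931076625554977 / 52106993665290830574000000000000000000000000000000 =1307564694629932548.19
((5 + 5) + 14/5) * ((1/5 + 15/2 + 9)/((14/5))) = 2672/35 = 76.34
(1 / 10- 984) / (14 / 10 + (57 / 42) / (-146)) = -10055458 / 14213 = -707.48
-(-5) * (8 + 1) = 45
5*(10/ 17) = 50/ 17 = 2.94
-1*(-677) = 677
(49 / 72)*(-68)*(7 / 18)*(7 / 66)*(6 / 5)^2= -40817 / 14850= -2.75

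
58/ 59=0.98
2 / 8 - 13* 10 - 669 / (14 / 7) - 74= -538.25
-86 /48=-43 /24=-1.79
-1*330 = -330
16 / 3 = 5.33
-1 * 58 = -58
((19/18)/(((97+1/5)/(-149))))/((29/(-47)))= 665285/253692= 2.62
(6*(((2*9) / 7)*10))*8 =8640 / 7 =1234.29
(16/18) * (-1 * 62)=-496/9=-55.11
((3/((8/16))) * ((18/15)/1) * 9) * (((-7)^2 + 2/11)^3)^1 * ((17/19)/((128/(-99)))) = -1962312837453/367840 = -5334691.27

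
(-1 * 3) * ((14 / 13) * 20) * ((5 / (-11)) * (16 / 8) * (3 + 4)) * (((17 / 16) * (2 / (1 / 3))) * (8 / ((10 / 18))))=5397840 / 143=37747.13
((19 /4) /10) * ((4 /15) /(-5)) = -19 /750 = -0.03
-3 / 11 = -0.27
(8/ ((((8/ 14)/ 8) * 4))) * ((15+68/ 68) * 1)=448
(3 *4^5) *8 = 24576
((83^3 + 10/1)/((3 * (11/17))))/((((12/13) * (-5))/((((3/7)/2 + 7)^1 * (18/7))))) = -12763080837/10780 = -1183959.26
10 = 10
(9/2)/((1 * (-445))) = -9/890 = -0.01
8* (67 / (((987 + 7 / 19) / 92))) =1748 / 35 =49.94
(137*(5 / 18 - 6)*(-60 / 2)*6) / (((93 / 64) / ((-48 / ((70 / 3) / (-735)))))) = 4551644160 / 31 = 146827230.97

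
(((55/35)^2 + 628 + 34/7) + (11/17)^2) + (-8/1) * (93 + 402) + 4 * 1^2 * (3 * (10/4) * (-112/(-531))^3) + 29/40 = -93946155126494267/28269376024680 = -3323.25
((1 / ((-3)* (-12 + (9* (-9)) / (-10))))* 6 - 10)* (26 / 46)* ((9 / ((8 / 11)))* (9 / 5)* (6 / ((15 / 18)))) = -98901 / 115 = -860.01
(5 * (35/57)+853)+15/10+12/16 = 195697/228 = 858.32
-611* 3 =-1833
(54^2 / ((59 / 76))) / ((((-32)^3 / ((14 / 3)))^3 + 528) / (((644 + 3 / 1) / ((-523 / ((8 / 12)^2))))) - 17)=49181244336 / 8244414149686699225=0.00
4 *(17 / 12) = 17 / 3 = 5.67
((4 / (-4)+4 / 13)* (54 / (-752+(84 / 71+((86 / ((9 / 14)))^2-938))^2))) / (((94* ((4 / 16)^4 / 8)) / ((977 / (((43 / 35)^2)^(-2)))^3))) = -31228.39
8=8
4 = 4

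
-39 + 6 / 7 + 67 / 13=-3002 / 91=-32.99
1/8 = 0.12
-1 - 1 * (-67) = 66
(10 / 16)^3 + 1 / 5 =1137 / 2560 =0.44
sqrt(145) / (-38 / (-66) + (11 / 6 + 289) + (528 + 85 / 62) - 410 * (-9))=341 * sqrt(145) / 1538176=0.00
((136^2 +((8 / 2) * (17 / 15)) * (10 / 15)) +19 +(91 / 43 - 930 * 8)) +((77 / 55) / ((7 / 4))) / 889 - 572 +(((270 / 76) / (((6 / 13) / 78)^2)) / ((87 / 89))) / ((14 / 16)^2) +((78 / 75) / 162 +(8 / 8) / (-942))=13695356950009357573 / 93750702573150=146082.71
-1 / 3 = -0.33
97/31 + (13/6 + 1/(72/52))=1679/279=6.02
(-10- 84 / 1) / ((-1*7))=94 / 7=13.43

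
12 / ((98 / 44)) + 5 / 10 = 577 / 98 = 5.89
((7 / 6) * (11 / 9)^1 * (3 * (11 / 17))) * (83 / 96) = 70301 / 29376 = 2.39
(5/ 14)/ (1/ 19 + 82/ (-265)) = -25175/ 18102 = -1.39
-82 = -82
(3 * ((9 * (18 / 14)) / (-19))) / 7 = -243 / 931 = -0.26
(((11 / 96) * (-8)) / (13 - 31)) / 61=11 / 13176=0.00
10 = 10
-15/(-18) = 5/6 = 0.83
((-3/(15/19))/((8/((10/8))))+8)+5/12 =751/96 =7.82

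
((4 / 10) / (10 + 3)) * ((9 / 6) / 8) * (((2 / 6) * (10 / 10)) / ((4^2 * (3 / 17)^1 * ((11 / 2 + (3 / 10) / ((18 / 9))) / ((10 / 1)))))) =85 / 70512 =0.00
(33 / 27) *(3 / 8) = 11 / 24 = 0.46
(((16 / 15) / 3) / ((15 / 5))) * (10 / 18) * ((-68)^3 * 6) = -10061824 / 81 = -124220.05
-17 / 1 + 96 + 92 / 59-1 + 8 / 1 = 5166 / 59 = 87.56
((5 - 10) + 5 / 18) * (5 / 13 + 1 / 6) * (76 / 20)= -13889 / 1404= -9.89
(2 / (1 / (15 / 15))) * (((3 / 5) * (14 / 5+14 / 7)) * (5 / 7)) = 144 / 35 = 4.11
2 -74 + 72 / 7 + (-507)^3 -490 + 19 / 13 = -11859519786 / 91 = -130324393.25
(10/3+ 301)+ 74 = 1135/3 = 378.33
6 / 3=2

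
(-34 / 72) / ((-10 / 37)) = 629 / 360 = 1.75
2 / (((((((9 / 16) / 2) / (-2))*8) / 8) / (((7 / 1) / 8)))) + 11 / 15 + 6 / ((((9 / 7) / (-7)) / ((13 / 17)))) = -36.69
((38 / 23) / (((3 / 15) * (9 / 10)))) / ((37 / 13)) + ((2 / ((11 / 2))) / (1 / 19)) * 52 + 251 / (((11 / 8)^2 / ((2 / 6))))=376952140 / 926739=406.75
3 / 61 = 0.05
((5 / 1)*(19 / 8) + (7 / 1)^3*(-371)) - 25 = -1018129 / 8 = -127266.12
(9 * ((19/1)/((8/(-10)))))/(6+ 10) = -855/64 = -13.36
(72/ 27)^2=64/ 9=7.11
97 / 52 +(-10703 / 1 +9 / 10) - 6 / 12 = -2782191 / 260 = -10700.73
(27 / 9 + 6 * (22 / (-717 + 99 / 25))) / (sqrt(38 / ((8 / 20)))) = 8363 * sqrt(95) / 282245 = 0.29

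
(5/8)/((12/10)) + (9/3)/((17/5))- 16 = -11911/816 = -14.60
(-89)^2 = 7921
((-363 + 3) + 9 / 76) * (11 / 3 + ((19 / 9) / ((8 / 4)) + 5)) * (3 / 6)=-531825 / 304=-1749.42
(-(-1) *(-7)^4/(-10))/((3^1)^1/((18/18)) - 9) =2401/60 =40.02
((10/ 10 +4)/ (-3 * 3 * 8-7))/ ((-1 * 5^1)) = 1/ 79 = 0.01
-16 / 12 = -4 / 3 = -1.33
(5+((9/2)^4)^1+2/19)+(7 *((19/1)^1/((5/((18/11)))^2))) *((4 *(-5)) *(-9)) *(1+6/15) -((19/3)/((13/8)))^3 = 215241244499509/54549752400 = 3945.78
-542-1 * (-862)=320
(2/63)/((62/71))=0.04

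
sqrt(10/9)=sqrt(10)/3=1.05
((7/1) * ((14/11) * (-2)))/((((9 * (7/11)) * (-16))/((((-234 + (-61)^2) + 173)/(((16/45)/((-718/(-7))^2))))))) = 589630575/28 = 21058234.82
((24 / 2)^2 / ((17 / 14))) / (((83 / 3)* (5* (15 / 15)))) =6048 / 7055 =0.86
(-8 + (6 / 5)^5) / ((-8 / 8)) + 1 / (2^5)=554293 / 100000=5.54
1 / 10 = 0.10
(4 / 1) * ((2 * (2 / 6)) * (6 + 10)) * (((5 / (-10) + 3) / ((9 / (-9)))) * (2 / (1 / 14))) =-8960 / 3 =-2986.67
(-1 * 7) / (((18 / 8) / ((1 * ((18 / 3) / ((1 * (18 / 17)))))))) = -476 / 27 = -17.63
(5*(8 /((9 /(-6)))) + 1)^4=35153041 /81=433988.16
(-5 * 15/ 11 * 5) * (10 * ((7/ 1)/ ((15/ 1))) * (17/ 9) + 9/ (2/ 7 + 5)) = -1313375/ 3663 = -358.55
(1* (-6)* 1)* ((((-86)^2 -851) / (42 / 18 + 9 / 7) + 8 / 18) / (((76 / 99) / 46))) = -939117531 / 1444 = -650358.40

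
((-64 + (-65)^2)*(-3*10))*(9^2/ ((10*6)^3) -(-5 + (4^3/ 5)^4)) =13401022401747/ 4000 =3350255600.44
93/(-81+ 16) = -93/65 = -1.43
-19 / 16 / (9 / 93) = -589 / 48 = -12.27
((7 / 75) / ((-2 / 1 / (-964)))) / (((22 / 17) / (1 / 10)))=28679 / 8250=3.48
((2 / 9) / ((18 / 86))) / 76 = 43 / 3078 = 0.01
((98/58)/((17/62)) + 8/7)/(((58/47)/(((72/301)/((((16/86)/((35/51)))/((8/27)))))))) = 1.55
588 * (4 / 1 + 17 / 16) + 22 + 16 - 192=11291 / 4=2822.75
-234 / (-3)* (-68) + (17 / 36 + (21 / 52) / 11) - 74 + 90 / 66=-6919076 / 1287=-5376.13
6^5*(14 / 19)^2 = 1524096 / 361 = 4221.87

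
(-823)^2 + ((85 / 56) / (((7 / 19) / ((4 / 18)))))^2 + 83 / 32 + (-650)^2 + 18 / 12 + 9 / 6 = 6844707028517 / 6223392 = 1099835.43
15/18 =5/6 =0.83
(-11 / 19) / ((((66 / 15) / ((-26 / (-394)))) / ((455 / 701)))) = -29575 / 5247686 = -0.01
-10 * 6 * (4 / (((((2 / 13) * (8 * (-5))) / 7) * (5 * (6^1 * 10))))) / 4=91 / 400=0.23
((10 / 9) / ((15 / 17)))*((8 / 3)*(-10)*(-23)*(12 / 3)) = 250240 / 81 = 3089.38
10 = 10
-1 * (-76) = 76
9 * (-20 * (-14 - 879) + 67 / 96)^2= 2939945749129 / 1024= 2871040770.63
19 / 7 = 2.71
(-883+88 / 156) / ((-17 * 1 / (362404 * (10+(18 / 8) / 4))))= 40534434395 / 204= 198698207.82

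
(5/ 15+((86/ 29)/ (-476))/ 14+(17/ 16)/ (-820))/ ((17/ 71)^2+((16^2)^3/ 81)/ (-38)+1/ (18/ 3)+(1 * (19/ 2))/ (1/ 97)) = -815336672213529/ 11136044780505774080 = -0.00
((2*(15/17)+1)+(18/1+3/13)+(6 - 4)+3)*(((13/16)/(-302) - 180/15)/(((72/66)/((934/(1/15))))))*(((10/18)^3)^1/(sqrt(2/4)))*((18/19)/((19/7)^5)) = -5993135418033465625*sqrt(2)/1356452433951264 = -6248.34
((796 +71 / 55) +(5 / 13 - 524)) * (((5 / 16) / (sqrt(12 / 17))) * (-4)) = -32613 * sqrt(51) / 572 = -407.17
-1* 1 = -1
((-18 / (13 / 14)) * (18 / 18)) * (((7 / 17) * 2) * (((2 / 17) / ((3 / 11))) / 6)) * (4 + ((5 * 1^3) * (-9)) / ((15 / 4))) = 34496 / 3757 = 9.18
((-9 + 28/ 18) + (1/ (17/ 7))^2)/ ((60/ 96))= -151376/ 13005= -11.64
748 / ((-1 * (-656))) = 187 / 164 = 1.14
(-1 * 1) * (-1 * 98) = 98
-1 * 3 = -3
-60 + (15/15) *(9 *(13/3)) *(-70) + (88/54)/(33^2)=-7457666/2673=-2790.00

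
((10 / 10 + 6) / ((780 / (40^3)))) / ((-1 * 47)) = -22400 / 1833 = -12.22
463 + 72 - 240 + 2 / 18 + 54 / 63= 18646 / 63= 295.97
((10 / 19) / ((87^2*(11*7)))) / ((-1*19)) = -10 / 210395493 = -0.00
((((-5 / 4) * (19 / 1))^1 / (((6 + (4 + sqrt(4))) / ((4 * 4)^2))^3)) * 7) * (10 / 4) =-4035318.52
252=252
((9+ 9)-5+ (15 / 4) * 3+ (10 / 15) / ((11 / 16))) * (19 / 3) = 63251 / 396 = 159.72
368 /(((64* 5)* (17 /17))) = 23 /20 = 1.15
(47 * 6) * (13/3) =1222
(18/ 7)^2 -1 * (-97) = 5077/ 49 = 103.61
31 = 31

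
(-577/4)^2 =332929/16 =20808.06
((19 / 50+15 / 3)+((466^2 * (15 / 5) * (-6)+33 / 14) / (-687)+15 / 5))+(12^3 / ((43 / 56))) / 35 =9929827473 / 1723225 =5762.35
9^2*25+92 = 2117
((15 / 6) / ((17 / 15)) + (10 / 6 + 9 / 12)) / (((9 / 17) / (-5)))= -4715 / 108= -43.66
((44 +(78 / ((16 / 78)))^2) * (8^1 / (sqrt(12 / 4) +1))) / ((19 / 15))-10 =-34712935 / 76 +34712175 * sqrt(3) / 76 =334346.26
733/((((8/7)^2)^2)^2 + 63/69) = 97188780059/506936789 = 191.72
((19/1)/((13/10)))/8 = 95/52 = 1.83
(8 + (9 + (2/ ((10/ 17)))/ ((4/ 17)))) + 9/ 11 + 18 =11059/ 220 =50.27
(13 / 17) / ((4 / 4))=13 / 17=0.76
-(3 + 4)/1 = -7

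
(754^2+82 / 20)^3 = 183754283306722175601 / 1000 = 183754283306722175.60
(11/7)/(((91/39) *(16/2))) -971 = -970.92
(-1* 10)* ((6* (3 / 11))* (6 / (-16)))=135 / 22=6.14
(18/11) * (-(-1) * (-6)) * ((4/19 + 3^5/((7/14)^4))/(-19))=2009.22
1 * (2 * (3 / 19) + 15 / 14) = 369 / 266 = 1.39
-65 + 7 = -58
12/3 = 4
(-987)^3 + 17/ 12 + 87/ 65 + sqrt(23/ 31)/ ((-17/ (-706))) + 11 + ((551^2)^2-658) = 706 * sqrt(713)/ 527 + 71145408167929/ 780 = 91212061789.53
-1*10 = -10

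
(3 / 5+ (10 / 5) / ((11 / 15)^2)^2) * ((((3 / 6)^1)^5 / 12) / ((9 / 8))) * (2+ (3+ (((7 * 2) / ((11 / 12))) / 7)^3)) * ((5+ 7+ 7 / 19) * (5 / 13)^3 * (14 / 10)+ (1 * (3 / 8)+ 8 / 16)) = 59821087486951 / 120140747675520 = 0.50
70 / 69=1.01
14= 14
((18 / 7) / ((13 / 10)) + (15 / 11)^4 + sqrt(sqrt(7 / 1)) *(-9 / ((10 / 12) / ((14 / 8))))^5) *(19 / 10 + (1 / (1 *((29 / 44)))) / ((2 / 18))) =-61017970.45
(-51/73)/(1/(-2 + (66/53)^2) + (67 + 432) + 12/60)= -321810/228921211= -0.00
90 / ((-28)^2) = 45 / 392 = 0.11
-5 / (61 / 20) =-100 / 61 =-1.64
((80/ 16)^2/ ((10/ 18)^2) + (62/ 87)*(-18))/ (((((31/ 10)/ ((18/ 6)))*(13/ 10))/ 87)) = 1779300/ 403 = 4415.14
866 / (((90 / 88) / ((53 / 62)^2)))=26758534 / 43245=618.77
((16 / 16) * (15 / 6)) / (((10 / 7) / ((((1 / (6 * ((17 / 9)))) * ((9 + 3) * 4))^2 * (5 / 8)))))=19.62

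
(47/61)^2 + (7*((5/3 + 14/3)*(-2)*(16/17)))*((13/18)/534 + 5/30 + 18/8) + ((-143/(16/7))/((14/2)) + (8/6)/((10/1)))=-7661006306203/36481577040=-210.00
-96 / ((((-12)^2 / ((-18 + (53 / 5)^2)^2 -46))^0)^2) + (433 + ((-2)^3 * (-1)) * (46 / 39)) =13511 / 39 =346.44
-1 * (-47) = 47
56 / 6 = 9.33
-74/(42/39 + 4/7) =-44.89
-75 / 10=-15 / 2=-7.50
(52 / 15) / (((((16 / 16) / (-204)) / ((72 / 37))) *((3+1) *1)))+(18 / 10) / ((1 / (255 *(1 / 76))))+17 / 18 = -42651487 / 126540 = -337.06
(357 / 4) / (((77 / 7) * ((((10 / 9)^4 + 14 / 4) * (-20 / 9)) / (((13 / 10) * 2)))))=-274046409 / 145039400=-1.89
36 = 36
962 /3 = 320.67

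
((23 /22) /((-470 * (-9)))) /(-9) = -0.00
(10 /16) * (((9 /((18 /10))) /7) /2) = 25 /112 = 0.22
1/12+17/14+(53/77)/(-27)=10579/8316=1.27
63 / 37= 1.70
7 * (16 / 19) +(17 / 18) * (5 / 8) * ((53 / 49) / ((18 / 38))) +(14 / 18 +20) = 33808721 / 1206576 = 28.02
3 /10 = 0.30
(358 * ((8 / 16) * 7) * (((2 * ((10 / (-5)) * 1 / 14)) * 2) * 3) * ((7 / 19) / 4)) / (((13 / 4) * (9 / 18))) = -30072 / 247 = -121.75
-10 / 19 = -0.53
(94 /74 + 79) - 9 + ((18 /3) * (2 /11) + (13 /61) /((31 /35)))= 55877026 /769637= 72.60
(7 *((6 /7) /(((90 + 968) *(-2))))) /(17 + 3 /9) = -9 /55016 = -0.00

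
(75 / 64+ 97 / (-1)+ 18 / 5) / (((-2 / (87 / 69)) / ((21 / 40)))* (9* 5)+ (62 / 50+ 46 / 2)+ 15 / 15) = 29955695 / 35962048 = 0.83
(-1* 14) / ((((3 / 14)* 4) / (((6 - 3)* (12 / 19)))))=-588 / 19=-30.95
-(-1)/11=1/11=0.09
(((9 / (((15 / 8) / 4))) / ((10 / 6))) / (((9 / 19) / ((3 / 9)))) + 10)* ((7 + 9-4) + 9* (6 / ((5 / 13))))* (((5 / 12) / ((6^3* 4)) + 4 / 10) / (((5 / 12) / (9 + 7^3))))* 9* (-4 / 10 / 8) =-19693116443 / 46875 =-420119.82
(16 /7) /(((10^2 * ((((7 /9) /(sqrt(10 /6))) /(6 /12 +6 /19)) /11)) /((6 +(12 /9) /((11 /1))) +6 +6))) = 37076 * sqrt(15) /23275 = 6.17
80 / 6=40 / 3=13.33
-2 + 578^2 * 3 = 1002250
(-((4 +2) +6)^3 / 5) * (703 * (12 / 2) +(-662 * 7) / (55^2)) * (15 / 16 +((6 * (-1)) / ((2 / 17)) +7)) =949111368192 / 15125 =62751164.84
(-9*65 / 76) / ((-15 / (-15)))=-585 / 76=-7.70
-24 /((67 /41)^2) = -40344 /4489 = -8.99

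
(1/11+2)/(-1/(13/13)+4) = 23/33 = 0.70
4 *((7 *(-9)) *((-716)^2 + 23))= -129195108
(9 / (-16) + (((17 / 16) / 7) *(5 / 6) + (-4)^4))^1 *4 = 171739 / 168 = 1022.26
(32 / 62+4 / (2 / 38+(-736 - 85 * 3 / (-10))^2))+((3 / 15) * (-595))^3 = -2004214718104855 / 1189333073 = -1685158.48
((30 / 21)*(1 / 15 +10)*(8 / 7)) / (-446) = -1208 / 32781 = -0.04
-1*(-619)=619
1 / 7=0.14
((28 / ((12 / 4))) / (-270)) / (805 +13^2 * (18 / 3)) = -14 / 736695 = -0.00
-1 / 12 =-0.08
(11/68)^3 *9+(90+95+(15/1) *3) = 72331339/314432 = 230.04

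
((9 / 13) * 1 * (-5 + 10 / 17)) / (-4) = 675 / 884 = 0.76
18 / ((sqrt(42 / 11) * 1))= 3 * sqrt(462) / 7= 9.21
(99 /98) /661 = 99 /64778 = 0.00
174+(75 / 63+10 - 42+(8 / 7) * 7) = 3175 / 21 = 151.19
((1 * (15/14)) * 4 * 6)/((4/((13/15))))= 39/7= 5.57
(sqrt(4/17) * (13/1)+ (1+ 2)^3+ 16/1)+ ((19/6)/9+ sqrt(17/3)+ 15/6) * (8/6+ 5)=26 * sqrt(17)/17+ 19 * sqrt(51)/9+ 4946/81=82.44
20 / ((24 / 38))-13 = 56 / 3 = 18.67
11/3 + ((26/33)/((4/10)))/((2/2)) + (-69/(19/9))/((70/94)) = -279827/7315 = -38.25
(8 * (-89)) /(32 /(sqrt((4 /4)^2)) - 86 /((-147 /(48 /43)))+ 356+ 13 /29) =-1011752 /552913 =-1.83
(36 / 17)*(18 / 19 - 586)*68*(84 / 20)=-33614784 / 95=-353839.83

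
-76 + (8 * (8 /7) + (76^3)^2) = 1348899499564 /7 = 192699928509.14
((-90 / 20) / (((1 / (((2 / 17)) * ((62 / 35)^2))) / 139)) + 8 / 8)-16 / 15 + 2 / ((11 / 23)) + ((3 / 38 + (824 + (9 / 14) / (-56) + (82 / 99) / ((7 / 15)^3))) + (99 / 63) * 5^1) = 896859360499 / 1462414800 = 613.27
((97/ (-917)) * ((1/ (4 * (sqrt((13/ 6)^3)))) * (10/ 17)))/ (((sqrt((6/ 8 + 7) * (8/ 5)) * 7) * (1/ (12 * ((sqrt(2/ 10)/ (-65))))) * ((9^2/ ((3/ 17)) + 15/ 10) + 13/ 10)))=17460 * sqrt(1209)/ 17160580731749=0.00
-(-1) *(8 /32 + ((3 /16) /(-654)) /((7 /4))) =0.25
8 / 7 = 1.14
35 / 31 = 1.13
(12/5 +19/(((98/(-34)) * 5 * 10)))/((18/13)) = 72241/44100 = 1.64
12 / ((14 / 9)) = 54 / 7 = 7.71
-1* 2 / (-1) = 2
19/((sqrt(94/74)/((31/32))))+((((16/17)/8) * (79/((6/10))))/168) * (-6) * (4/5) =-158/357+589 * sqrt(1739)/1504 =15.89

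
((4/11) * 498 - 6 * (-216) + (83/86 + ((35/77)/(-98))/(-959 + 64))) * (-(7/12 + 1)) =-38835910871/16594732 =-2340.26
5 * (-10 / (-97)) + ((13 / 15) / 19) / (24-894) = 12396239 / 24051150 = 0.52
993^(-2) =1 / 986049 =0.00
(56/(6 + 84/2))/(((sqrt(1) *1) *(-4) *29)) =-7/696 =-0.01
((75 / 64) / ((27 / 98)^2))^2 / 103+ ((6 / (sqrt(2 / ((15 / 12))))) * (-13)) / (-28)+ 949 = 39 * sqrt(10) / 56+ 1481199826993 / 1557004032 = 953.52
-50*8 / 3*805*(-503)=161966000 / 3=53988666.67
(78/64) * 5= 195/32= 6.09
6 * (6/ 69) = 12/ 23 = 0.52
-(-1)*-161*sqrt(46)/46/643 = -7*sqrt(46)/1286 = -0.04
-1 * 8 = -8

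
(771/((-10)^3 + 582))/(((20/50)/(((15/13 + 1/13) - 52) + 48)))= 34695/2717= 12.77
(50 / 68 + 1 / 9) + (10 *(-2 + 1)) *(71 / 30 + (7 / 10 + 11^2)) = -379385 / 306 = -1239.82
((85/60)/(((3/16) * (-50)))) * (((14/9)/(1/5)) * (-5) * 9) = 476/9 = 52.89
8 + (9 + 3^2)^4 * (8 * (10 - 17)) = -5878648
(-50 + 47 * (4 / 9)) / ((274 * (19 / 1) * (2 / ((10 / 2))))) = -655 / 46854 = -0.01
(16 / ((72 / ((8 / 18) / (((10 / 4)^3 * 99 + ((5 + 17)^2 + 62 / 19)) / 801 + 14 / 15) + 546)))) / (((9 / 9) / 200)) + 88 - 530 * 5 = 413084848382 / 19027089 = 21710.35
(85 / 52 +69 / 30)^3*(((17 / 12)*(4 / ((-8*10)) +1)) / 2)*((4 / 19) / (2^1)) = 6066728613 / 1406080000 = 4.31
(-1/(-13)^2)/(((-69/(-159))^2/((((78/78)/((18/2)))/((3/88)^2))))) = -21752896/7241481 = -3.00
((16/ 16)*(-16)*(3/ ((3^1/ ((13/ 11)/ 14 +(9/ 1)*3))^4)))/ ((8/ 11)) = -438466.88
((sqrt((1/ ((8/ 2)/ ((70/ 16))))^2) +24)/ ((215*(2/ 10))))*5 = 4015/ 1376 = 2.92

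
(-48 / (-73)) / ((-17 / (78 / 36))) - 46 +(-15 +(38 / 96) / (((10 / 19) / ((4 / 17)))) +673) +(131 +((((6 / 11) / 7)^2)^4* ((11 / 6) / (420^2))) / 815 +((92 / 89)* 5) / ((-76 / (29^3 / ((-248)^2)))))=32269654827154982691669136864011743 / 43427699008570256094967912968000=743.07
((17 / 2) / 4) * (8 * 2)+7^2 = 83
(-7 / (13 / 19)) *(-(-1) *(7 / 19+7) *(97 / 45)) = -162.50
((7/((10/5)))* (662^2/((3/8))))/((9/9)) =12270832/3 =4090277.33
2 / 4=1 / 2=0.50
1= 1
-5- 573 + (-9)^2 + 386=-111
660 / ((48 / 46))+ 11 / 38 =12023 / 19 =632.79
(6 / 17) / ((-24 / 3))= -0.04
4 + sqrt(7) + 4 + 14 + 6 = sqrt(7) + 28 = 30.65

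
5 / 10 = 1 / 2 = 0.50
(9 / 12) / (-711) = -0.00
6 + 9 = 15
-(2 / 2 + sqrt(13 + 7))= -2 * sqrt(5)-1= -5.47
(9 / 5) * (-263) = -2367 / 5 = -473.40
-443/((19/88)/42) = -1637328/19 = -86175.16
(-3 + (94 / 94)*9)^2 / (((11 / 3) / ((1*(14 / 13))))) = 1512 / 143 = 10.57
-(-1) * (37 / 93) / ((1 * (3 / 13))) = 481 / 279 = 1.72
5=5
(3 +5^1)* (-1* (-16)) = 128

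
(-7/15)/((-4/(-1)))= -7/60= -0.12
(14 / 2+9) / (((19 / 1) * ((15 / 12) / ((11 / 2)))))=352 / 95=3.71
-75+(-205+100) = -180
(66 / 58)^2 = 1089 / 841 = 1.29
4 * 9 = 36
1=1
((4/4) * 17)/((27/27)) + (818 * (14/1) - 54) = 11415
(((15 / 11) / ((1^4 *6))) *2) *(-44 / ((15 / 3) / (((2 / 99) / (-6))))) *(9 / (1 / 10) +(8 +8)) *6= 848 / 99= 8.57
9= 9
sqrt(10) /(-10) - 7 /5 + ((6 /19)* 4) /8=-118 /95 - sqrt(10) /10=-1.56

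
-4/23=-0.17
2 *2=4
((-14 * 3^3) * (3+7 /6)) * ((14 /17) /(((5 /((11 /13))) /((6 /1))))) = -291060 /221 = -1317.01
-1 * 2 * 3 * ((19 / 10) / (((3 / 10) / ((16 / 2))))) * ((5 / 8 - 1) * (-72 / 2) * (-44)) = 180576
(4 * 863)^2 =11916304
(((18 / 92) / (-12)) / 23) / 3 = -0.00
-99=-99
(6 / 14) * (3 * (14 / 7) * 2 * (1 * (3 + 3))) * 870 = 187920 / 7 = 26845.71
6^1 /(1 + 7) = 3 /4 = 0.75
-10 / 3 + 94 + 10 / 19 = 5198 / 57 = 91.19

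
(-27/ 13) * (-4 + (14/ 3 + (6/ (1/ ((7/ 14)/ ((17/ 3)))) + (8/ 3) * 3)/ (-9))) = 129/ 221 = 0.58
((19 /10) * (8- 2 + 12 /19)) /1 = 63 /5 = 12.60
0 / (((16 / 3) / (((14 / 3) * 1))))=0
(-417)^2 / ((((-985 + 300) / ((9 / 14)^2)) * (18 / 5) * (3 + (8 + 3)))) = -1565001 / 751856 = -2.08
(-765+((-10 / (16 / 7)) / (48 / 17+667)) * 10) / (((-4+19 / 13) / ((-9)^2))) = 12231365445 / 501028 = 24412.54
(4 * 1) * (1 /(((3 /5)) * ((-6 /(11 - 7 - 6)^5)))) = 35.56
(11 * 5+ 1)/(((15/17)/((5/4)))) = 238/3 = 79.33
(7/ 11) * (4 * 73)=2044/ 11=185.82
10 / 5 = 2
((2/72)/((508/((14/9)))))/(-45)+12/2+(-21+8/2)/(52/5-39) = 6.59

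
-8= -8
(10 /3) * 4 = 40 /3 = 13.33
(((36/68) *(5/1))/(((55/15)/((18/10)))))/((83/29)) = 7047/15521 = 0.45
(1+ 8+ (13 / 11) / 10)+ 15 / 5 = 1333 / 110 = 12.12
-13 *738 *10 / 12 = -7995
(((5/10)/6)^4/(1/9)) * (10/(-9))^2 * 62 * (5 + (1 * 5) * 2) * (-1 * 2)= -1.00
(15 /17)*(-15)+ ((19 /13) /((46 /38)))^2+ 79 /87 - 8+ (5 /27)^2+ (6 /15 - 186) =-32842982763766 /160652255985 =-204.44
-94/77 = -1.22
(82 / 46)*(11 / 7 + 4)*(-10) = -15990 / 161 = -99.32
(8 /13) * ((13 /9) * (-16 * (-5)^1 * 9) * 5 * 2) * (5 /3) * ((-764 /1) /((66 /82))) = -1002368000 /99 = -10124929.29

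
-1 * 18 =-18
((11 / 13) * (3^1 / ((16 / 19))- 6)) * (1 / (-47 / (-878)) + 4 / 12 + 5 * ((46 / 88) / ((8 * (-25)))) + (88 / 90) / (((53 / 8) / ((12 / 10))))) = -1261205981 / 31884800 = -39.56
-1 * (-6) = 6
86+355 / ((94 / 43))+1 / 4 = 46745 / 188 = 248.64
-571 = -571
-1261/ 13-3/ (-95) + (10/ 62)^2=-8850357/ 91295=-96.94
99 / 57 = 33 / 19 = 1.74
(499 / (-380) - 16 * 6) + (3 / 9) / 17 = -1885549 / 19380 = -97.29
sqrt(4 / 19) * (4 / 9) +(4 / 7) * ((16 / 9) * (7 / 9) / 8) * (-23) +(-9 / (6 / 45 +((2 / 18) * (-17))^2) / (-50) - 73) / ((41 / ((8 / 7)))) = -750103244 / 174236265 +8 * sqrt(19) / 171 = -4.10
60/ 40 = 3/ 2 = 1.50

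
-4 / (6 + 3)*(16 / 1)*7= -448 / 9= -49.78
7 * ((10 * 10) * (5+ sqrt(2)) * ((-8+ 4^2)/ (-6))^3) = -224000/ 27-44800 * sqrt(2)/ 27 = -10642.84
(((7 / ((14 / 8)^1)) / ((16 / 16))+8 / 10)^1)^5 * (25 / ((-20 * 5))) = -1990656 / 3125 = -637.01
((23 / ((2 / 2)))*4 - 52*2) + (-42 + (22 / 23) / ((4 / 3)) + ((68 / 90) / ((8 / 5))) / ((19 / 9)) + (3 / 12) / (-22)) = -2040871 / 38456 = -53.07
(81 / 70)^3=531441 / 343000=1.55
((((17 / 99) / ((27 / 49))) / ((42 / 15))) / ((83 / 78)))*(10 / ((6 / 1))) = 38675 / 221859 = 0.17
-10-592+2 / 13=-7824 / 13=-601.85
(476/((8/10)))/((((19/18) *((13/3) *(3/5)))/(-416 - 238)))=-35021700/247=-141788.26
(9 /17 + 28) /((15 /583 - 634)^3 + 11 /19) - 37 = -120685419847931233869 /3261768094127865944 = -37.00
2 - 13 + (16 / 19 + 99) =1688 / 19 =88.84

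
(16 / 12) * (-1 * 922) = -3688 / 3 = -1229.33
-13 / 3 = -4.33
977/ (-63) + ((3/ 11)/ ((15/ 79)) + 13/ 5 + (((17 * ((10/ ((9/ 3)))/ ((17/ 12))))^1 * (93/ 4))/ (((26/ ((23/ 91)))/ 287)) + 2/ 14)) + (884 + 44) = 2056174129/ 585585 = 3511.32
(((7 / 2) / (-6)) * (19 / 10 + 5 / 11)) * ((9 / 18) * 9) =-5439 / 880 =-6.18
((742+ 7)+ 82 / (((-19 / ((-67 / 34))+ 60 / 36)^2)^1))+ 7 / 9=750.42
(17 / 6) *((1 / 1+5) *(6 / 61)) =102 / 61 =1.67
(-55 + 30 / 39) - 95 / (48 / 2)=-18155 / 312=-58.19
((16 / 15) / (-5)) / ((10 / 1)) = -8 / 375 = -0.02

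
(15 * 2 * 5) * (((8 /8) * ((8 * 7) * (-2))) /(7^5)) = -2400 /2401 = -1.00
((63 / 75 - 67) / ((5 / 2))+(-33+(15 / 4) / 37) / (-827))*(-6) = 158.55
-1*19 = -19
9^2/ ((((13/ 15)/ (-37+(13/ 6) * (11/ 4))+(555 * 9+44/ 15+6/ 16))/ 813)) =5887258200/ 446846269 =13.18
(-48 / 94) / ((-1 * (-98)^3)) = -3 / 5529503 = -0.00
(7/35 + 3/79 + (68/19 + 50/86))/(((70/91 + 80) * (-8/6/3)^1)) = -55356717/451801000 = -0.12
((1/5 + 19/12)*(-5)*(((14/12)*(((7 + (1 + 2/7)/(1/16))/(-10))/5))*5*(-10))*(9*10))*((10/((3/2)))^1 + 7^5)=-5208285455/12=-434023787.92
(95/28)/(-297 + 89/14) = -0.01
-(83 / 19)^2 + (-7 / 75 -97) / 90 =-24564776 / 1218375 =-20.16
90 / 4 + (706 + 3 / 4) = 2917 / 4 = 729.25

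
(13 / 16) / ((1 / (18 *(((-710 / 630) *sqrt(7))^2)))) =65533 / 504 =130.03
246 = 246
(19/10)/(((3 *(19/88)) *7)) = 44/105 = 0.42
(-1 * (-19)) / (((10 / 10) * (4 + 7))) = 19 / 11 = 1.73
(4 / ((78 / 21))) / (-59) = -14 / 767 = -0.02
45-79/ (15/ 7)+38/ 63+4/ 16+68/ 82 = 507083/ 51660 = 9.82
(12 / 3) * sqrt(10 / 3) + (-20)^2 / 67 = 400 / 67 + 4 * sqrt(30) / 3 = 13.27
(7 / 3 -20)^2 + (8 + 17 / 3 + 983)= 11779 / 9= 1308.78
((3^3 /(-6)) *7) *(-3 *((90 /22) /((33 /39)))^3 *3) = 113514321375 /3543122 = 32037.94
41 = 41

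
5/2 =2.50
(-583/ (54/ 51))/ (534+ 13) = -9911/ 9846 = -1.01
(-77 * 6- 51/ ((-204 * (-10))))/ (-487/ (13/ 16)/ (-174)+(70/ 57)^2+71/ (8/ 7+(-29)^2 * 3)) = -399970995844797/ 4312028750920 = -92.76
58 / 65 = 0.89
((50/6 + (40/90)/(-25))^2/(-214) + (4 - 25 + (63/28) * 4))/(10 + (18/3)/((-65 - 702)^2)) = -78539900038249/63733824540000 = -1.23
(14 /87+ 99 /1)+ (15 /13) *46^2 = 2540.70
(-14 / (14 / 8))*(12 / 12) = -8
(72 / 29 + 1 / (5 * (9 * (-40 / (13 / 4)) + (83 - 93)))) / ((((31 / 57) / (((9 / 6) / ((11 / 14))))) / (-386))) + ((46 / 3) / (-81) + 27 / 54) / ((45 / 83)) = -570648359526797 / 169773857550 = -3361.23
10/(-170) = -1/17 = -0.06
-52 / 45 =-1.16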